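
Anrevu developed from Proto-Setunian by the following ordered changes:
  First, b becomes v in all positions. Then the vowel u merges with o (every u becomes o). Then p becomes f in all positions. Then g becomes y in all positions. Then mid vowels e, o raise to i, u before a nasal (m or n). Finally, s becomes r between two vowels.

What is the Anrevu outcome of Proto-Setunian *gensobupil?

yinsovofil

Anrevu: start from *gensobupil.
  rule 1 (unconditioned shift): gensobupil → gensovupil
  rule 2 (vowel merger): gensovupil → gensovopil
  rule 3 (unconditioned shift): gensovopil → gensovofil
  rule 4 (unconditioned shift): gensovofil → yensovofil
  rule 5 (pre-nasal raising): yensovofil → yinsovofil
  rule 6: no change — yinsovofil
  ⇒ Anrevu yinsovofil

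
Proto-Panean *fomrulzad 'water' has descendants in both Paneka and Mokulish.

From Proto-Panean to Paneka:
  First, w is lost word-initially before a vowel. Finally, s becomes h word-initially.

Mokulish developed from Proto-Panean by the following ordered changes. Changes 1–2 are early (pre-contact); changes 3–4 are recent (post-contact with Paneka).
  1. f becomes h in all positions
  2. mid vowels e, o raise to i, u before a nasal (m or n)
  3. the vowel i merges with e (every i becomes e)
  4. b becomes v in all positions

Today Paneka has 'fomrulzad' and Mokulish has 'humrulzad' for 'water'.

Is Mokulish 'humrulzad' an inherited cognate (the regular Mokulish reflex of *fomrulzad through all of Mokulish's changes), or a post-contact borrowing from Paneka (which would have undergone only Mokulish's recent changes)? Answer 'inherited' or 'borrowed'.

inherited

If inherited, *fomrulzad would pass through all of Mokulish's changes:
Mokulish: *fomrulzad > homrulzad > humrulzad  (by unconditioned shift, pre-nasal raising)
If borrowed from Paneka 'fomrulzad' after the early changes, it would undergo only the recent ones:
  rule 3 (vowel merger): no change (fomrulzad)
  rule 4 (unconditioned shift): no change (fomrulzad)
  ⇒ as a loan: fomrulzad
Mokulish 'humrulzad' matches the inherited outcome exactly, so it is an inherited cognate, not a loan.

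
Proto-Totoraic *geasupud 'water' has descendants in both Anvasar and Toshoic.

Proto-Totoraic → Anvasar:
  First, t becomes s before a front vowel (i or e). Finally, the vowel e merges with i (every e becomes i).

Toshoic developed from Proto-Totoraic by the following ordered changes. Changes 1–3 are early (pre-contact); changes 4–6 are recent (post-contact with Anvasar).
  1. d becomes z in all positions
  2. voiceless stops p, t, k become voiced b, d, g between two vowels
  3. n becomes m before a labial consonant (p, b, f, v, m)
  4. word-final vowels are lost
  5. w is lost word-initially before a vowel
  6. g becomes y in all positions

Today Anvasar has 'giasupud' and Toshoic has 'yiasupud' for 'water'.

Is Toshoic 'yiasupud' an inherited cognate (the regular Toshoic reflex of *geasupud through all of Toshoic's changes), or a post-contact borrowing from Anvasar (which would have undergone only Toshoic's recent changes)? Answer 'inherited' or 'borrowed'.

borrowed

If inherited, *geasupud would pass through all of Toshoic's changes:
Toshoic: *geasupud > geasupuz > geasubuz > yeasubuz  (by unconditioned shift, intervocalic voicing, unconditioned shift)
If borrowed from Anvasar 'giasupud' after the early changes, it would undergo only the recent ones:
  rule 4 (apocope): no change (giasupud)
  rule 5 (glide loss): no change (giasupud)
  rule 6 (unconditioned shift): giasupud → yiasupud
  ⇒ as a loan: yiasupud
Toshoic 'yiasupud' matches the loan outcome 'yiasupud', not the inherited 'yeasubuz' — it skipped the early Toshoic changes, so it was borrowed from Anvasar.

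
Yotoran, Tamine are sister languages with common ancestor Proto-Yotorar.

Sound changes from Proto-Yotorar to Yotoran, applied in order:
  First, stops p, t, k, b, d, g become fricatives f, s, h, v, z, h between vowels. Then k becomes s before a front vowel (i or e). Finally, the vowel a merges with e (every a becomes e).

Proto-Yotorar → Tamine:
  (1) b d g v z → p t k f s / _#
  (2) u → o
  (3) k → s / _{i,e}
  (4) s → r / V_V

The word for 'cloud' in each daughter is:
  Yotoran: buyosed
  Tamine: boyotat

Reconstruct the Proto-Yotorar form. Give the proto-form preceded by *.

Position 5: Yotoran has s, Tamine has t. Taking the neighbouring segments as reconstructed: Yotoran s could go back to *t or *s; Tamine t can only go back to *t — the one source consistent with every daughter is *t.
Position 6: Yotoran has e, Tamine has a. Tamine preserves a here (none of its changes turn any other segment into a), so the proto-segment is *a.
Continuing position by position gives *buyotad; check it forward:
Yotoran: start from *buyotad.
  rule 1 (intervocalic lenition): buyotad → buyosad
  rule 2: no change — buyosad
  rule 3 (vowel merger): buyosad → buyosed
  ⇒ Yotoran buyosed
Tamine: *buyotad > buyotat > boyotat  (by final devoicing, vowel merger)
Only *buyotad yields all of Yotoran buyosed, Tamine boyotat.

*buyotad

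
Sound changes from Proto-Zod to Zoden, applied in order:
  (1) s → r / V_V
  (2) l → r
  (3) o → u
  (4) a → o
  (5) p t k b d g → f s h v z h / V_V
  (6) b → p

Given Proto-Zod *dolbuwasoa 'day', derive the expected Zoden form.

Zoden: *dolbuwasoa > dolbuwaroa > dorbuwaroa > durbuwarua > durbuworuo > durpuworuo  (by rhotacism, unconditioned shift, vowel merger, vowel merger, unconditioned shift)

durpuworuo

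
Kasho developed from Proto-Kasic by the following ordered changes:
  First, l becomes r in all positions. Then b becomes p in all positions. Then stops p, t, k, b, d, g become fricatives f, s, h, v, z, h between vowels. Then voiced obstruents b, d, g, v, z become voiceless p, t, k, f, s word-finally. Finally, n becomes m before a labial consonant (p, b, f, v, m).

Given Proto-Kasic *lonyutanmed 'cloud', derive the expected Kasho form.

Kasho: *lonyutanmed
  lonyutanmed → ronyutanmed   [unconditioned shift]
  ronyutanmed (rule 2 does not apply)
  ronyutanmed → ronyusanmed   [intervocalic lenition]
  ronyusanmed → ronyusanmet   [final devoicing]
  ronyusanmet → ronyusammet   [nasal place assimilation]
  giving Kasho ronyusammet.

ronyusammet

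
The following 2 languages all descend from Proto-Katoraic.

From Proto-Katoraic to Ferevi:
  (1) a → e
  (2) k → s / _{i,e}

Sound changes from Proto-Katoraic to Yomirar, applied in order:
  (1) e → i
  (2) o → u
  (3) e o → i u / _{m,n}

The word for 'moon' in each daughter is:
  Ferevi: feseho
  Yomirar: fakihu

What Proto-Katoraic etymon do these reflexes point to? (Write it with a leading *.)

*fakeho

Position 4: Ferevi has e, Yomirar has i. Taking the neighbouring segments as reconstructed: Ferevi e could go back to *a or *e; Yomirar i could go back to *e or *i — the one source consistent with every daughter is *e.
Position 3: Ferevi has s, Yomirar has k. Yomirar preserves k here (none of its changes turn any other segment into k), so the proto-segment is *k.
Position 6: Ferevi has o, Yomirar has u. Ferevi preserves o here (none of its changes turn any other segment into o), so the proto-segment is *o.
This points to *fakeho. Verify forward in each daughter:
Ferevi: *fakeho > fekeho > feseho  (by vowel merger, palatalisation)
Yomirar: start from *fakeho.
  rule 1 (vowel merger): fakeho → fakiho
  rule 2 (vowel merger): fakiho → fakihu
  rule 3: no change — fakihu
  ⇒ Yomirar fakihu
Only *fakeho yields all of Ferevi feseho, Yomirar fakihu.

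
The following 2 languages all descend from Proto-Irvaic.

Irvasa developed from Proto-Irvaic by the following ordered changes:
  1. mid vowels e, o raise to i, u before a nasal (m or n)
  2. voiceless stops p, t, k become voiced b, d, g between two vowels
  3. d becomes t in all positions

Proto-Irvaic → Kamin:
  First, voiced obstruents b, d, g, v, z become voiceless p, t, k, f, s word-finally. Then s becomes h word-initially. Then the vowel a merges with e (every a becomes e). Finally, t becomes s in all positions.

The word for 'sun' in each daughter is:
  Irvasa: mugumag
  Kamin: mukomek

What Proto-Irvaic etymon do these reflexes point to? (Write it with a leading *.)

Position 4: Irvasa has u, Kamin has o. Kamin preserves o here (none of its changes turn any other segment into o), so the proto-segment is *o.
Position 3: Irvasa has g, Kamin has k. Taking the neighbouring segments as reconstructed: Irvasa g could go back to *k or *g; Kamin k can only go back to *k — the one source consistent with every daughter is *k.
Continuing position by position gives *mukomag; check it forward:
Irvasa: start from *mukomag.
  rule 1 (pre-nasal raising): mukomag → mukumag
  rule 2 (intervocalic voicing): mukumag → mugumag
  rule 3: no change — mugumag
  ⇒ Irvasa mugumag
Kamin: *mukomag
  mukomag → mukomak   [final devoicing]
  mukomak (rule 2 does not apply)
  mukomak → mukomek   [vowel merger]
  mukomek (rule 4 does not apply)
  giving Kamin mukomek.
*mukomag is the unique common source.

*mukomag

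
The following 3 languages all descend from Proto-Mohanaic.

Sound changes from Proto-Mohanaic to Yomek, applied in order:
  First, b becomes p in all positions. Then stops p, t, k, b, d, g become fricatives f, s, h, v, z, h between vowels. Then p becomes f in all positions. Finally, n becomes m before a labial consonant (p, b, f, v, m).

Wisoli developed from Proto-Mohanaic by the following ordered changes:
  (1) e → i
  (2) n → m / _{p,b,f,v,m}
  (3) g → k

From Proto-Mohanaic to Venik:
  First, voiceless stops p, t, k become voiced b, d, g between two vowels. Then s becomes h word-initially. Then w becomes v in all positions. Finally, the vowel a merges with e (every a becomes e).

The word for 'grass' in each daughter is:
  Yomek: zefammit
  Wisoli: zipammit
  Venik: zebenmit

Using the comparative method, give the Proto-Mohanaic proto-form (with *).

*zepanmit

Position 3: Yomek has f, Wisoli has p, Venik has b. Wisoli preserves p here (none of its changes turn any other segment into p), so the proto-segment is *p.
Position 4: Yomek has a, Wisoli has a, Venik has e. Yomek preserves a here (none of its changes turn any other segment into a), so the proto-segment is *a.
Position 5: Yomek has m, Wisoli has m, Venik has n. Venik preserves n here (none of its changes turn any other segment into n), so the proto-segment is *n.
This points to *zepanmit. Verify forward in each daughter:
Yomek: *zepanmit
  zepanmit (rule 1 does not apply)
  zepanmit → zefanmit   [intervocalic lenition]
  zefanmit (rule 3 does not apply)
  zefanmit → zefammit   [nasal place assimilation]
  giving Yomek zefammit.
Wisoli: start from *zepanmit.
  rule 1 (vowel merger): zepanmit → zipanmit
  rule 2 (nasal place assimilation): zipanmit → zipammit
  rule 3: no change — zipammit
  ⇒ Wisoli zipammit
Venik: *zepanmit
  zepanmit → zebanmit   [intervocalic voicing]
  zebanmit (rule 2 does not apply)
  zebanmit (rule 3 does not apply)
  zebanmit → zebenmit   [vowel merger]
  giving Venik zebenmit.
*zepanmit is the unique common source.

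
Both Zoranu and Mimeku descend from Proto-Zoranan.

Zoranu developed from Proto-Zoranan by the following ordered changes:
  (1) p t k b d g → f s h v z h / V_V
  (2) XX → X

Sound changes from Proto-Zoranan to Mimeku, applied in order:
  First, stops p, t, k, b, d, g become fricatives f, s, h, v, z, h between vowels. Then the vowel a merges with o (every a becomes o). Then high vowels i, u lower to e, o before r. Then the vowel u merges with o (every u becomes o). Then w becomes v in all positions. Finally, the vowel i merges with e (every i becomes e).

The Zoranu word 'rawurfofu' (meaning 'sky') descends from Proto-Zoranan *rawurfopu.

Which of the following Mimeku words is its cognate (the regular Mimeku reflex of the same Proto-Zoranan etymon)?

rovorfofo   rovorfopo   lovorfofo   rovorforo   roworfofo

rovorfofo

Mimeku: *rawurfopu
  rawurfopu → rawurfofu   [intervocalic lenition]
  rawurfofu → rowurfofu   [vowel merger]
  rowurfofu → roworfofu   [pre-rhotic lowering]
  roworfofu → roworfofo   [vowel merger]
  roworfofo → rovorfofo   [unconditioned shift]
  rovorfofo (rule 6 does not apply)
  giving Mimeku rovorfofo.
Only 'rovorfofo' matches the regular Mimeku development of *rawurfopu.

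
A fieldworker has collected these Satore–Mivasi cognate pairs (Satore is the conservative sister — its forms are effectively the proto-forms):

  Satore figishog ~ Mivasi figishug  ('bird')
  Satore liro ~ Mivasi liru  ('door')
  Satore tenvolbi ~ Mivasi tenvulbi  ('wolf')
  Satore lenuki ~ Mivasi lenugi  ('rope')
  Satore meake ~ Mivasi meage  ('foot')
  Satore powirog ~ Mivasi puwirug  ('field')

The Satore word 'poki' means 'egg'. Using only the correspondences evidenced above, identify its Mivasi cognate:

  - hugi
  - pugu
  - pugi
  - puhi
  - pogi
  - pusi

pugi

figishog ~ figishug, tenvolbi ~ tenvulbi — Satore o corresponds to Mivasi u after a consonant, before a consonant other than r, m, n, p, b, f, v.
lenuki ~ lenugi — Satore k corresponds to Mivasi g between vowels (before a front vowel).
Applying these to Satore 'poki':
  poki → puki   (o→u after a consonant, before a consonant other than r, m, n, p, b, f, v)
  puki → pugi   (k→g between vowels (before a front vowel))
So the Mivasi cognate is 'pugi'.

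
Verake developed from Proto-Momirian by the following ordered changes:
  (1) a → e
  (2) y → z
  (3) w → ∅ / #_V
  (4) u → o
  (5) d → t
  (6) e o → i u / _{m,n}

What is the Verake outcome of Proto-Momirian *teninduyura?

Verake: *teninduyura > teninduyure > teninduzure > tenindozore > tenintozore > tinintozore  (by vowel merger, unconditioned shift, vowel merger, unconditioned shift, pre-nasal raising)

tinintozore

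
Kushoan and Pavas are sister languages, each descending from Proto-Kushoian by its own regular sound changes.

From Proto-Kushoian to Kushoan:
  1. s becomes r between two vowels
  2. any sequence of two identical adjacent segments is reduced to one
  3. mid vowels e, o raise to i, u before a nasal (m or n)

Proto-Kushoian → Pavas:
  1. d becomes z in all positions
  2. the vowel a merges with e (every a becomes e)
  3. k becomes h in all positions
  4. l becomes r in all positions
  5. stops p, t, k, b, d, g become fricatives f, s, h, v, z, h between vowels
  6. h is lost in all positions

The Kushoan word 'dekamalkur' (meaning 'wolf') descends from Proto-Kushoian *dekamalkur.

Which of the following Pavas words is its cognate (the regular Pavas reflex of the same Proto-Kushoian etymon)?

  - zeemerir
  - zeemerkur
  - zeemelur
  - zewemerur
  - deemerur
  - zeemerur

zeemerur

Pavas: *dekamalkur
  dekamalkur → zekamalkur   [unconditioned shift]
  zekamalkur → zekemelkur   [vowel merger]
  zekemelkur → zehemelhur   [unconditioned shift]
  zehemelhur → zehemerhur   [unconditioned shift]
  zehemerhur (rule 5 does not apply)
  zehemerhur → zeemerur   [h-loss]
  giving Pavas zeemerur.
Only 'zeemerur' matches the regular Pavas development of *dekamalkur.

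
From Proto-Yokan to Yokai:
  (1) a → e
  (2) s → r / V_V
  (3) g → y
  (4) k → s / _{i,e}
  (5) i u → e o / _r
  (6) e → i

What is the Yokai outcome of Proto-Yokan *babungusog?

Yokai: *babungusog
  babungusog → bebungusog   [vowel merger]
  bebungusog → bebungurog   [rhotacism]
  bebungurog → bebunyuroy   [unconditioned shift]
  bebunyuroy (rule 4 does not apply)
  bebunyuroy → bebunyoroy   [pre-rhotic lowering]
  bebunyoroy → bibunyoroy   [vowel merger]
  giving Yokai bibunyoroy.

bibunyoroy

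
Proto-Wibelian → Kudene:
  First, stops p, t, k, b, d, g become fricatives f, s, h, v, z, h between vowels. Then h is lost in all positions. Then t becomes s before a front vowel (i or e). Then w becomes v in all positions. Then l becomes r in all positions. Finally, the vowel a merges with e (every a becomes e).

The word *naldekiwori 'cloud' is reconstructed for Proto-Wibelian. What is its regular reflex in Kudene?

nerdeivori

Kudene: *naldekiwori
  naldekiwori → naldehiwori   [intervocalic lenition]
  naldehiwori → naldeiwori   [h-loss]
  naldeiwori (rule 3 does not apply)
  naldeiwori → naldeivori   [unconditioned shift]
  naldeivori → nardeivori   [unconditioned shift]
  nardeivori → nerdeivori   [vowel merger]
  giving Kudene nerdeivori.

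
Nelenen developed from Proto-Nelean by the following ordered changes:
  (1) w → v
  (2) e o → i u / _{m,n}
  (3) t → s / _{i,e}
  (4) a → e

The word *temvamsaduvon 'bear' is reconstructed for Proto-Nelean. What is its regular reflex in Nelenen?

simvemseduvun

Nelenen: start from *temvamsaduvon.
  rule 1: no change — temvamsaduvon
  rule 2 (pre-nasal raising): temvamsaduvon → timvamsaduvun
  rule 3 (palatalisation): timvamsaduvun → simvamsaduvun
  rule 4 (vowel merger): simvamsaduvun → simvemseduvun
  ⇒ Nelenen simvemseduvun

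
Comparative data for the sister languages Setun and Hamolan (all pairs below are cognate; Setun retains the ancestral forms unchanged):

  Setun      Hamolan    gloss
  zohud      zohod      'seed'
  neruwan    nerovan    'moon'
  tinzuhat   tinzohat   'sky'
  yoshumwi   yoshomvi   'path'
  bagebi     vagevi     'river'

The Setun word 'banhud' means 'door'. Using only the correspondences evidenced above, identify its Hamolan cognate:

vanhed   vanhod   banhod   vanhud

bagebi ~ vagevi — Setun b corresponds to Hamolan v word-initially before a back vowel.
zohud ~ zohod, neruwan ~ nerovan — Setun u corresponds to Hamolan o after a consonant, before a consonant other than r, m, n, p, b, f, v.
Applying these to Setun 'banhud':
  banhud → vanhud   (b→v word-initially before a back vowel)
  vanhud → vanhod   (u→o after a consonant, before a consonant other than r, m, n, p, b, f, v)
So the Hamolan cognate is 'vanhod'.

vanhod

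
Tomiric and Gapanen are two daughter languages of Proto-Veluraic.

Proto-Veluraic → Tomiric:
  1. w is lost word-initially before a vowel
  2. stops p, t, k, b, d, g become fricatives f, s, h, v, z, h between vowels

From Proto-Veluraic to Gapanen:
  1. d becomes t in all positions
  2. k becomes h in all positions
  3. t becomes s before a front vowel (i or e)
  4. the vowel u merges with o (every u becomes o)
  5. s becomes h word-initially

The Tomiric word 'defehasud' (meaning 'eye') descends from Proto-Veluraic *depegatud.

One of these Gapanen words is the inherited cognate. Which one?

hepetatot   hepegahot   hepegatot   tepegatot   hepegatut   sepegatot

Gapanen: *depegatud
  depegatud → tepegatut   [unconditioned shift]
  tepegatut (rule 2 does not apply)
  tepegatut → sepegatut   [palatalisation]
  sepegatut → sepegatot   [vowel merger]
  sepegatot → hepegatot   [debuccalisation]
  giving Gapanen hepegatot.
Among the options, 'hepegatot' alone shows every Gapanen change applied in order.

hepegatot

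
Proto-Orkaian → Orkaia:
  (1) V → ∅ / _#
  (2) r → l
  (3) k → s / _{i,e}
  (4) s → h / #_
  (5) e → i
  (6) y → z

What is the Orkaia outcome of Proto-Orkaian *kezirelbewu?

Orkaia: *kezirelbewu
  kezirelbewu → kezirelbew   [apocope]
  kezirelbew → kezilelbew   [unconditioned shift]
  kezilelbew → sezilelbew   [palatalisation]
  sezilelbew → hezilelbew   [debuccalisation]
  hezilelbew → hizililbiw   [vowel merger]
  hizililbiw (rule 6 does not apply)
  giving Orkaia hizililbiw.

hizililbiw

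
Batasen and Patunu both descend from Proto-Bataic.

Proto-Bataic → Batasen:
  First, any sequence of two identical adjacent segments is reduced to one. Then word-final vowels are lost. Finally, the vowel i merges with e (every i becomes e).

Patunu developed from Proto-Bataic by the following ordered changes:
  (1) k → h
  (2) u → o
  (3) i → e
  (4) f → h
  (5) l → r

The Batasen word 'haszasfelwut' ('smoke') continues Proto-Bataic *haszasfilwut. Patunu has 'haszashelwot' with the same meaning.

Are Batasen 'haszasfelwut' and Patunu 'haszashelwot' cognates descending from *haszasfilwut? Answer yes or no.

Derive the expected Patunu reflex of *haszasfilwut:
Patunu: *haszasfilwut > haszasfilwot > haszasfelwot > haszashelwot > haszasherwot  (by vowel merger, vowel merger, unconditioned shift, unconditioned shift)
The regular Patunu reflex would be 'haszasherwot', but the attested form is 'haszashelwot'. The correspondence is irregular, so they are not cognates (the Patunu form has a different source).

no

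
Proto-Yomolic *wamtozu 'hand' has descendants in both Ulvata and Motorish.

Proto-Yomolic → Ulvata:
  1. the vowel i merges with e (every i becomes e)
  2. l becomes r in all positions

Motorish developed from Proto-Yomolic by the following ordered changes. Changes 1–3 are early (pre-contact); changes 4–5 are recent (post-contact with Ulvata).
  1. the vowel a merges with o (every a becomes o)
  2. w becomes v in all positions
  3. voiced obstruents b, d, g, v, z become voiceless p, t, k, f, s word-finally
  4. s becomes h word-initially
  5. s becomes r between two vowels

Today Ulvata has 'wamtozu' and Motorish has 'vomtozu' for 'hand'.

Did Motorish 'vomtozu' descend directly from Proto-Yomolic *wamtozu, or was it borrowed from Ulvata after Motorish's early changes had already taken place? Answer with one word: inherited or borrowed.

If inherited, *wamtozu would pass through all of Motorish's changes:
Motorish: start from *wamtozu.
  rule 1 (vowel merger): wamtozu → womtozu
  rule 2 (unconditioned shift): womtozu → vomtozu
  rule 3: no change — vomtozu
  rule 4: no change — vomtozu
  rule 5: no change — vomtozu
  ⇒ Motorish vomtozu
If borrowed from Ulvata 'wamtozu' after the early changes, it would undergo only the recent ones:
  rule 4 (debuccalisation): no change (wamtozu)
  rule 5 (rhotacism): no change (wamtozu)
  ⇒ as a loan: wamtozu
Motorish 'vomtozu' matches the inherited outcome exactly, so it is an inherited cognate, not a loan.

inherited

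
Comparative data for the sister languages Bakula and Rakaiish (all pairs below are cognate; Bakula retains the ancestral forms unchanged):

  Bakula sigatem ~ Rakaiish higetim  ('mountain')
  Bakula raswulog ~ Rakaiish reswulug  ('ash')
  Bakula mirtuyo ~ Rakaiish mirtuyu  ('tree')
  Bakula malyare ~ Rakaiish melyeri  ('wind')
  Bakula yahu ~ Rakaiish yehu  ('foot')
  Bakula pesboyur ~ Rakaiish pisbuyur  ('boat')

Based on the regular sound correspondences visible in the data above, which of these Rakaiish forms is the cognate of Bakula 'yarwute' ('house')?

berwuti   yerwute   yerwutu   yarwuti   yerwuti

yerwuti

malyare ~ melyeri — Bakula a corresponds to Rakaiish e after a consonant, before r.
malyare ~ melyeri — Bakula e corresponds to Rakaiish i word-finally.
Applying these to Bakula 'yarwute':
  yarwute → yerwute   (a→e after a consonant, before r)
  yerwute → yerwuti   (e→i word-finally)
So the Rakaiish cognate is 'yerwuti'.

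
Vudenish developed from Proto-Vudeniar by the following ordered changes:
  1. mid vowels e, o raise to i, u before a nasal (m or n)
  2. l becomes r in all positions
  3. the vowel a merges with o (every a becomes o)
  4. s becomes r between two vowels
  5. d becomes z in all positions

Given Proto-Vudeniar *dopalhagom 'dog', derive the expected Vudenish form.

zoporhogum

Vudenish: start from *dopalhagom.
  rule 1 (pre-nasal raising): dopalhagom → dopalhagum
  rule 2 (unconditioned shift): dopalhagum → doparhagum
  rule 3 (vowel merger): doparhagum → doporhogum
  rule 4: no change — doporhogum
  rule 5 (unconditioned shift): doporhogum → zoporhogum
  ⇒ Vudenish zoporhogum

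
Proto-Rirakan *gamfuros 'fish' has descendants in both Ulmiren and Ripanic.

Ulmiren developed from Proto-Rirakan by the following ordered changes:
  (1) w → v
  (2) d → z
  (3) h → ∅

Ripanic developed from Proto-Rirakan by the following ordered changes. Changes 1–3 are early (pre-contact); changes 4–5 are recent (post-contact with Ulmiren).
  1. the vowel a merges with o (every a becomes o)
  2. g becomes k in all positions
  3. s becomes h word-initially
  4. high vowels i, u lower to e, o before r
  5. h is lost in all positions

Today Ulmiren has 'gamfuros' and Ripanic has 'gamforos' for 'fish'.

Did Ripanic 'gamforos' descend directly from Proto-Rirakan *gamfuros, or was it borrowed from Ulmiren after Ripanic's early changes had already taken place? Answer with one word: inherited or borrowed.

borrowed

If inherited, *gamfuros would pass through all of Ripanic's changes:
Ripanic: start from *gamfuros.
  rule 1 (vowel merger): gamfuros → gomfuros
  rule 2 (unconditioned shift): gomfuros → komfuros
  rule 3: no change — komfuros
  rule 4 (pre-rhotic lowering): komfuros → komforos
  rule 5: no change — komforos
  ⇒ Ripanic komforos
If borrowed from Ulmiren 'gamfuros' after the early changes, it would undergo only the recent ones:
  rule 4 (pre-rhotic lowering): gamfuros → gamforos
  rule 5 (h-loss): no change (gamforos)
  ⇒ as a loan: gamforos
Ripanic 'gamforos' matches the loan outcome 'gamforos', not the inherited 'komforos' — it skipped the early Ripanic changes, so it was borrowed from Ulmiren.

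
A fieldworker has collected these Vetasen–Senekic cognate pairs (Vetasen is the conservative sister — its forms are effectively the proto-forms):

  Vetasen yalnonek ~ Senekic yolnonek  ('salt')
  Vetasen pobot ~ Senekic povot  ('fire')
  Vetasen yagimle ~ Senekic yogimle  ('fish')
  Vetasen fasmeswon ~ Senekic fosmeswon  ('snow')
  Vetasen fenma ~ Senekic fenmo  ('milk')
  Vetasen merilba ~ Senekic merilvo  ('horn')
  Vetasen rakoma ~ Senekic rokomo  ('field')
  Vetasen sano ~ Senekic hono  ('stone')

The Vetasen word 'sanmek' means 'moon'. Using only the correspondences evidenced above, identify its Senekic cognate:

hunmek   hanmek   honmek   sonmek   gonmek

sano ~ hono — Vetasen s corresponds to Senekic h word-initially before a back vowel.
sano ~ hono — Vetasen a corresponds to Senekic o after a consonant, before a nasal.
Applying these to Vetasen 'sanmek':
  sanmek → hanmek   (s→h word-initially before a back vowel)
  hanmek → honmek   (a→o after a consonant, before a nasal)
So the Senekic cognate is 'honmek'.

honmek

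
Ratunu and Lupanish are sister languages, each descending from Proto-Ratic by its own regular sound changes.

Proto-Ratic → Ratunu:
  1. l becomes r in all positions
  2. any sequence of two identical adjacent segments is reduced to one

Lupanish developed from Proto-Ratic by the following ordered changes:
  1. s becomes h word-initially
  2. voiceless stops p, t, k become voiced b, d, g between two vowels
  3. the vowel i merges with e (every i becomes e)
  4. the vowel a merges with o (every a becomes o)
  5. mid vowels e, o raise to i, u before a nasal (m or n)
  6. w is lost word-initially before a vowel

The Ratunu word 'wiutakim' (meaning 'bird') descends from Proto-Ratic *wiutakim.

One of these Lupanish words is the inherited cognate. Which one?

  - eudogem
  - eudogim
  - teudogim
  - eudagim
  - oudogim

Lupanish: *wiutakim
  wiutakim (rule 1 does not apply)
  wiutakim → wiudagim   [intervocalic voicing]
  wiudagim → weudagem   [vowel merger]
  weudagem → weudogem   [vowel merger]
  weudogem → weudogim   [pre-nasal raising]
  weudogim → eudogim   [glide loss]
  giving Lupanish eudogim.
The other candidates each miss or misapply at least one Lupanish change.

eudogim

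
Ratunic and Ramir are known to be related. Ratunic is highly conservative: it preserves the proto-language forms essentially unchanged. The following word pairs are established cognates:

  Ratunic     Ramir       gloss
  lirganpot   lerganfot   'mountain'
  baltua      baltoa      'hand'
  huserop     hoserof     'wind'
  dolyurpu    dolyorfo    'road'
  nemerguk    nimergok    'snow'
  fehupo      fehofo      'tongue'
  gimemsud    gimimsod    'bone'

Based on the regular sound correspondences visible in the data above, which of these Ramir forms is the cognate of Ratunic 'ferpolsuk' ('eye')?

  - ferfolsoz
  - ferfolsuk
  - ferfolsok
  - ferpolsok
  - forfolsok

ferfolsok

lirganpot ~ lerganfot — Ratunic p corresponds to Ramir f after a consonant, before a back vowel.
huserop ~ hoserof, nemerguk ~ nimergok — Ratunic u corresponds to Ramir o after a consonant, before a consonant other than r, m, n, p, b, f, v.
Applying these to Ratunic 'ferpolsuk':
  ferpolsuk → ferfolsuk   (p→f after a consonant, before a back vowel)
  ferfolsuk → ferfolsok   (u→o after a consonant, before a consonant other than r, m, n, p, b, f, v)
So the Ramir cognate is 'ferfolsok'.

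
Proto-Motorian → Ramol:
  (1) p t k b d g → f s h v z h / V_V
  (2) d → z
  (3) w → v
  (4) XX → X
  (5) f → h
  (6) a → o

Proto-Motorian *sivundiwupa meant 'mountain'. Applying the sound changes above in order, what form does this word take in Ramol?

Ramol: *sivundiwupa
  sivundiwupa → sivundiwufa   [intervocalic lenition]
  sivundiwufa → sivunziwufa   [unconditioned shift]
  sivunziwufa → sivunzivufa   [unconditioned shift]
  sivunzivufa (rule 4 does not apply)
  sivunzivufa → sivunzivuha   [unconditioned shift]
  sivunzivuha → sivunzivuho   [vowel merger]
  giving Ramol sivunzivuho.

sivunzivuho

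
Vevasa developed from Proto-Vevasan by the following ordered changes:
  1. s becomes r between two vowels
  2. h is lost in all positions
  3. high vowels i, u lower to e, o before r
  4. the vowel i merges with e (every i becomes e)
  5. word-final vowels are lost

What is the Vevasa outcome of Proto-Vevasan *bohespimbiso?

Vevasa: *bohespimbiso > bohespimbiro > boespimbiro > boespimbero > boespembero > boespember  (by rhotacism, h-loss, pre-rhotic lowering, vowel merger, apocope)

boespember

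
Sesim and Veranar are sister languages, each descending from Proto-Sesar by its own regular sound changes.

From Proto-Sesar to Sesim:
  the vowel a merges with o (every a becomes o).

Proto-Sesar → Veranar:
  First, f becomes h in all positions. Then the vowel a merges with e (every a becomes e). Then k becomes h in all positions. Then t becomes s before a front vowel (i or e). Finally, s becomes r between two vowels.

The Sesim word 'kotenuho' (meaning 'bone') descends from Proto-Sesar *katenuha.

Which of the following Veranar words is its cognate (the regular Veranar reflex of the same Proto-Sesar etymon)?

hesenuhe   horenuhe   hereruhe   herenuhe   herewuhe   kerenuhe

herenuhe

Veranar: start from *katenuha.
  rule 1: no change — katenuha
  rule 2 (vowel merger): katenuha → ketenuhe
  rule 3 (unconditioned shift): ketenuhe → hetenuhe
  rule 4 (palatalisation): hetenuhe → hesenuhe
  rule 5 (rhotacism): hesenuhe → herenuhe
  ⇒ Veranar herenuhe
Only 'herenuhe' matches the regular Veranar development of *katenuha.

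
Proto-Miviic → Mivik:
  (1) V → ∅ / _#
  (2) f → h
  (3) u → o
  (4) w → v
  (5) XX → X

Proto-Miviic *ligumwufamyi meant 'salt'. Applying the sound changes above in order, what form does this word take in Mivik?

ligomvohamy

Mivik: *ligumwufamyi > ligumwufamy > ligumwuhamy > ligomwohamy > ligomvohamy  (by apocope, unconditioned shift, vowel merger, unconditioned shift)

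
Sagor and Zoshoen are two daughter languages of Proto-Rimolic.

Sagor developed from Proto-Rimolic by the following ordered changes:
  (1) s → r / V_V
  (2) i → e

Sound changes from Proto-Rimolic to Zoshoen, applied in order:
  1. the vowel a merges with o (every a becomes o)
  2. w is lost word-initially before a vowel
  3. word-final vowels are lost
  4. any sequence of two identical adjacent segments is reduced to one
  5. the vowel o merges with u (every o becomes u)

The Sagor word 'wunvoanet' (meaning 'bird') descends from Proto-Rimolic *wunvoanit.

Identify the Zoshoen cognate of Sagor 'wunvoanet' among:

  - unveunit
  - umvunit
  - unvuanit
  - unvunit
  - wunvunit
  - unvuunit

unvunit

Zoshoen: *wunvoanit > wunvoonit > unvoonit > unvonit > unvunit  (by vowel merger, glide loss, degemination, vowel merger)
Only 'unvunit' matches the regular Zoshoen development of *wunvoanit.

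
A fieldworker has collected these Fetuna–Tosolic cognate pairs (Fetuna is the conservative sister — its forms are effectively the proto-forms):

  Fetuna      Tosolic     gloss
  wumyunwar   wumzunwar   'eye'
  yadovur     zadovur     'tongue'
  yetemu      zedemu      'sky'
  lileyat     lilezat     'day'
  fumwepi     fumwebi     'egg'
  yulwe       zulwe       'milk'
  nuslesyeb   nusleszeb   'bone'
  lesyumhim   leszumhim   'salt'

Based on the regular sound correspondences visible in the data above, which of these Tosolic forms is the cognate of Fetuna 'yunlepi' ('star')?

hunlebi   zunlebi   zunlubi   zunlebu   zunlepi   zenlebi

zunlebi

yulwe ~ zulwe — Fetuna y corresponds to Tosolic z word-initially before a back vowel.
fumwepi ~ fumwebi — Fetuna p corresponds to Tosolic b between vowels (before a front vowel).
Applying these to Fetuna 'yunlepi':
  yunlepi → zunlepi   (y→z word-initially before a back vowel)
  zunlepi → zunlebi   (p→b between vowels (before a front vowel))
So the Tosolic cognate is 'zunlebi'.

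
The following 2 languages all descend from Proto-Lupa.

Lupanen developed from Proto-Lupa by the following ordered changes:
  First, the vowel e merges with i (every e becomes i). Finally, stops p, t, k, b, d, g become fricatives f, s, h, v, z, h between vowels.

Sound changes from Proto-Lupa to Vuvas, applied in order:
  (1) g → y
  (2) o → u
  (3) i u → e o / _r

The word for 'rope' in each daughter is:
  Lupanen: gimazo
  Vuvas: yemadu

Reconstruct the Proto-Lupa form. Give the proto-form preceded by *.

*gemado

Position 6: Lupanen has o, Vuvas has u. Lupanen preserves o here (none of its changes turn any other segment into o), so the proto-segment is *o.
Position 2: Lupanen has i, Vuvas has e. Taking the neighbouring segments as reconstructed: Lupanen i could go back to *e or *i; Vuvas e can only go back to *e — the one source consistent with every daughter is *e.
Continuing position by position gives *gemado; check it forward:
Lupanen: *gemado
  gemado → gimado   [vowel merger]
  gimado → gimazo   [intervocalic lenition]
  giving Lupanen gimazo.
Vuvas: *gemado
  gemado → yemado   [unconditioned shift]
  yemado → yemadu   [vowel merger]
  yemadu (rule 3 does not apply)
  giving Vuvas yemadu.
*gemado is the unique common source.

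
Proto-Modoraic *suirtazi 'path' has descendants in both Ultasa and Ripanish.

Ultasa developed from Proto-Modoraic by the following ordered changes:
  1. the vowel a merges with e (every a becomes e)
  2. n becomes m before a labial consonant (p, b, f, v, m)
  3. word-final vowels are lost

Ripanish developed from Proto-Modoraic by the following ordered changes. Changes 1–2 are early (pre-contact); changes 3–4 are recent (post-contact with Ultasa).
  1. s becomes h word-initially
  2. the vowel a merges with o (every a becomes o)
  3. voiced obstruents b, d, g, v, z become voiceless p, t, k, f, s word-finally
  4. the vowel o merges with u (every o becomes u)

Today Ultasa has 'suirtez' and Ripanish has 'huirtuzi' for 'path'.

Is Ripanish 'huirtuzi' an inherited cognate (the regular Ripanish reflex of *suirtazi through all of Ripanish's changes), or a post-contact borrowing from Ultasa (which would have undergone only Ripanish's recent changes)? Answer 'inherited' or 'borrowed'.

inherited

If inherited, *suirtazi would pass through all of Ripanish's changes:
Ripanish: *suirtazi
  suirtazi → huirtazi   [debuccalisation]
  huirtazi → huirtozi   [vowel merger]
  huirtozi (rule 3 does not apply)
  huirtozi → huirtuzi   [vowel merger]
  giving Ripanish huirtuzi.
If borrowed from Ultasa 'suirtez' after the early changes, it would undergo only the recent ones:
  rule 3 (final devoicing): suirtez → suirtes
  rule 4 (vowel merger): no change (suirtes)
  ⇒ as a loan: suirtes
Ripanish 'huirtuzi' matches the inherited outcome exactly, so it is an inherited cognate, not a loan.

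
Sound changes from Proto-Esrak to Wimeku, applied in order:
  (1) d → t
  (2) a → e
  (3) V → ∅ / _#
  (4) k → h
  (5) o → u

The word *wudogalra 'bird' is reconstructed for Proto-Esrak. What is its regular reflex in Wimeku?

Wimeku: start from *wudogalra.
  rule 1 (unconditioned shift): wudogalra → wutogalra
  rule 2 (vowel merger): wutogalra → wutogelre
  rule 3 (apocope): wutogelre → wutogelr
  rule 4: no change — wutogelr
  rule 5 (vowel merger): wutogelr → wutugelr
  ⇒ Wimeku wutugelr

wutugelr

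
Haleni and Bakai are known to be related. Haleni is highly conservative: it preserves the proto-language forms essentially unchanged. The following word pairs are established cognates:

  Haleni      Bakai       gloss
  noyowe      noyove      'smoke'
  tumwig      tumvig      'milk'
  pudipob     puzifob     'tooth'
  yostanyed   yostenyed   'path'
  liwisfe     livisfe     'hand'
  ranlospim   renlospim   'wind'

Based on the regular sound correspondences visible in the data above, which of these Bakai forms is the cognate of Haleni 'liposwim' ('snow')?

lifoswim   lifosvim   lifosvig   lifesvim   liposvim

pudipob ~ puzifob — Haleni p corresponds to Bakai f between vowels (before a back vowel).
tumwig ~ tumvig — Haleni w corresponds to Bakai v after a consonant, before a front vowel.
Applying these to Haleni 'liposwim':
  liposwim → lifoswim   (p→f between vowels (before a back vowel))
  lifoswim → lifosvim   (w→v after a consonant, before a front vowel)
So the Bakai cognate is 'lifosvim'.

lifosvim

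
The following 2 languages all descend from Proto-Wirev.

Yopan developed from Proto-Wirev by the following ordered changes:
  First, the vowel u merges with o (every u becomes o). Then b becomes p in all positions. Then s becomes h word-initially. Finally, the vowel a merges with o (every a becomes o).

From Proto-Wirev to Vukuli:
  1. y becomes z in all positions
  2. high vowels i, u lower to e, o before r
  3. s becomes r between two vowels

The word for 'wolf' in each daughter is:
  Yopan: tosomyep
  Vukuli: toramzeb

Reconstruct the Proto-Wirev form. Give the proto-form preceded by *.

Position 4: Yopan has o, Vukuli has a. Vukuli preserves a here (none of its changes turn any other segment into a), so the proto-segment is *a.
Position 8: Yopan has p, Vukuli has b. Vukuli preserves b here (none of its changes turn any other segment into b), so the proto-segment is *b.
Position 3: Yopan has s, Vukuli has r. Yopan preserves s here (none of its changes turn any other segment into s), so the proto-segment is *s.
This points to *tosamyeb. Verify forward in each daughter:
Yopan: *tosamyeb > tosamyep > tosomyep  (by unconditioned shift, vowel merger)
Vukuli: *tosamyeb > tosamzeb > toramzeb  (by unconditioned shift, rhotacism)
No other proto-form is consistent with every reflex, so the reconstruction is *tosamyeb.

*tosamyeb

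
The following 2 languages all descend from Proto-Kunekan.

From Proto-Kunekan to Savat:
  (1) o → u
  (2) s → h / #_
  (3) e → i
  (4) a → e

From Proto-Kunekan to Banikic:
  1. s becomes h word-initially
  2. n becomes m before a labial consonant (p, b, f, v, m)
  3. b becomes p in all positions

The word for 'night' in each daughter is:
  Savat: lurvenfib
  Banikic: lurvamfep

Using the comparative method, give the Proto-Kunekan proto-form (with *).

*lurvanfeb

Position 5: Savat has e, Banikic has a. Banikic preserves a here (none of its changes turn any other segment into a), so the proto-segment is *a.
Position 8: Savat has i, Banikic has e. Banikic preserves e here (none of its changes turn any other segment into e), so the proto-segment is *e.
Position 6: Savat has n, Banikic has m. Savat preserves n here (none of its changes turn any other segment into n), so the proto-segment is *n.
Verify the candidate proto-form against each daughter:
Savat: *lurvanfeb > lurvanfib > lurvenfib  (by vowel merger, vowel merger)
Banikic: start from *lurvanfeb.
  rule 1: no change — lurvanfeb
  rule 2 (nasal place assimilation): lurvanfeb → lurvamfeb
  rule 3 (unconditioned shift): lurvamfeb → lurvamfep
  ⇒ Banikic lurvamfep
Only *lurvanfeb yields all of Savat lurvenfib, Banikic lurvamfep.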